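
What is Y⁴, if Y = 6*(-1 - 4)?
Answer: 810000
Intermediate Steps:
Y = -30 (Y = 6*(-5) = -30)
Y⁴ = (-30)⁴ = 810000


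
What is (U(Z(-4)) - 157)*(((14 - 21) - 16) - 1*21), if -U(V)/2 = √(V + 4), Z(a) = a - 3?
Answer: 6908 + 88*I*√3 ≈ 6908.0 + 152.42*I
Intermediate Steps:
Z(a) = -3 + a
U(V) = -2*√(4 + V) (U(V) = -2*√(V + 4) = -2*√(4 + V))
(U(Z(-4)) - 157)*(((14 - 21) - 16) - 1*21) = (-2*√(4 + (-3 - 4)) - 157)*(((14 - 21) - 16) - 1*21) = (-2*√(4 - 7) - 157)*((-7 - 16) - 21) = (-2*I*√3 - 157)*(-23 - 21) = (-2*I*√3 - 157)*(-44) = (-157 - 2*I*√3)*(-44) = 6908 + 88*I*√3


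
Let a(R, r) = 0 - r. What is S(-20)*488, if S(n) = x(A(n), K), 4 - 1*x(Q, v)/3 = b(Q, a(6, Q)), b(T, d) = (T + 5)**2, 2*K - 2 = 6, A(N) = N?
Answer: -323544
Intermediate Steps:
a(R, r) = -r
K = 4 (K = 1 + (1/2)*6 = 1 + 3 = 4)
b(T, d) = (5 + T)**2
x(Q, v) = 12 - 3*(5 + Q)**2
S(n) = 12 - 3*(5 + n)**2
S(-20)*488 = (12 - 3*(5 - 20)**2)*488 = (12 - 3*(-15)**2)*488 = (12 - 3*225)*488 = (12 - 675)*488 = -663*488 = -323544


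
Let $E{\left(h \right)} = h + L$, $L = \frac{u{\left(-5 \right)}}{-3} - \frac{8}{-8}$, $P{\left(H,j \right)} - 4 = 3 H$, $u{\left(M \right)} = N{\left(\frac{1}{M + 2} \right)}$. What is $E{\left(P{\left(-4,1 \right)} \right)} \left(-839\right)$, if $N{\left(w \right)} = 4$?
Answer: $\frac{20975}{3} \approx 6991.7$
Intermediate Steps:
$u{\left(M \right)} = 4$
$P{\left(H,j \right)} = 4 + 3 H$
$L = - \frac{1}{3}$ ($L = \frac{4}{-3} - \frac{8}{-8} = 4 \left(- \frac{1}{3}\right) - -1 = - \frac{4}{3} + 1 = - \frac{1}{3} \approx -0.33333$)
$E{\left(h \right)} = - \frac{1}{3} + h$ ($E{\left(h \right)} = h - \frac{1}{3} = - \frac{1}{3} + h$)
$E{\left(P{\left(-4,1 \right)} \right)} \left(-839\right) = \left(- \frac{1}{3} + \left(4 + 3 \left(-4\right)\right)\right) \left(-839\right) = \left(- \frac{1}{3} + \left(4 - 12\right)\right) \left(-839\right) = \left(- \frac{1}{3} - 8\right) \left(-839\right) = \left(- \frac{25}{3}\right) \left(-839\right) = \frac{20975}{3}$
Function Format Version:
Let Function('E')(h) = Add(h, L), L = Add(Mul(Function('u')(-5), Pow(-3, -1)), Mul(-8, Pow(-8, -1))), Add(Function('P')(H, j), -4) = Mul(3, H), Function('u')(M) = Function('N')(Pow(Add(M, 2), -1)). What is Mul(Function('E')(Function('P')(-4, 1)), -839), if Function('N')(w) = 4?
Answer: Rational(20975, 3) ≈ 6991.7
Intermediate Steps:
Function('u')(M) = 4
Function('P')(H, j) = Add(4, Mul(3, H))
L = Rational(-1, 3) (L = Add(Mul(4, Pow(-3, -1)), Mul(-8, Pow(-8, -1))) = Add(Mul(4, Rational(-1, 3)), Mul(-8, Rational(-1, 8))) = Add(Rational(-4, 3), 1) = Rational(-1, 3) ≈ -0.33333)
Function('E')(h) = Add(Rational(-1, 3), h) (Function('E')(h) = Add(h, Rational(-1, 3)) = Add(Rational(-1, 3), h))
Mul(Function('E')(Function('P')(-4, 1)), -839) = Mul(Add(Rational(-1, 3), Add(4, Mul(3, -4))), -839) = Mul(Add(Rational(-1, 3), Add(4, -12)), -839) = Mul(Add(Rational(-1, 3), -8), -839) = Mul(Rational(-25, 3), -839) = Rational(20975, 3)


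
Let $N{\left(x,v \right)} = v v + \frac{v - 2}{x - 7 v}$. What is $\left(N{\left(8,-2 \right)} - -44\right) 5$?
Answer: $\frac{2630}{11} \approx 239.09$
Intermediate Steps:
$N{\left(x,v \right)} = v^{2} + \frac{-2 + v}{x - 7 v}$
$\left(N{\left(8,-2 \right)} - -44\right) 5 = \left(\frac{2 - -2 + 7 \left(-2\right)^{3} - 8 \left(-2\right)^{2}}{\left(-1\right) 8 + 7 \left(-2\right)} - -44\right) 5 = \left(\frac{2 + 2 + 7 \left(-8\right) - 8 \cdot 4}{-8 - 14} + 44\right) 5 = \left(\frac{2 + 2 - 56 - 32}{-22} + 44\right) 5 = \left(\left(- \frac{1}{22}\right) \left(-84\right) + 44\right) 5 = \left(\frac{42}{11} + 44\right) 5 = \frac{526}{11} \cdot 5 = \frac{2630}{11}$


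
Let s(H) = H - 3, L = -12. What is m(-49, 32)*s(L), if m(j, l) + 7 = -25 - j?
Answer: -255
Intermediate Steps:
m(j, l) = -32 - j (m(j, l) = -7 + (-25 - j) = -32 - j)
s(H) = -3 + H
m(-49, 32)*s(L) = (-32 - 1*(-49))*(-3 - 12) = (-32 + 49)*(-15) = 17*(-15) = -255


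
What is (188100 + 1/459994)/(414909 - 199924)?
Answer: 86524871401/98891810090 ≈ 0.87494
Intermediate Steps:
(188100 + 1/459994)/(414909 - 199924) = (188100 + 1/459994)/214985 = (86524871401/459994)*(1/214985) = 86524871401/98891810090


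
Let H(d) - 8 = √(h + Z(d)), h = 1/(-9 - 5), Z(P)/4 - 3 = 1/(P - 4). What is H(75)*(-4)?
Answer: -32 - 38*√32802/497 ≈ -45.848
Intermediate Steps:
Z(P) = 12 + 4/(-4 + P) (Z(P) = 12 + 4/(P - 4) = 12 + 4/(-4 + P))
h = -1/14 (h = 1/(-14) = -1/14 ≈ -0.071429)
H(d) = 8 + √(-1/14 + 4*(-11 + 3*d)/(-4 + d))
H(75)*(-4) = (8 + √14*√((-612 + 167*75)/(-4 + 75))/14)*(-4) = (8 + √14*√((-612 + 12525)/71)/14)*(-4) = (8 + √14*√((1/71)*11913)/14)*(-4) = (8 + √14*√(11913/71)/14)*(-4) = (8 + √14*(19*√2343/71)/14)*(-4) = (8 + 19*√32802/994)*(-4) = -32 - 38*√32802/497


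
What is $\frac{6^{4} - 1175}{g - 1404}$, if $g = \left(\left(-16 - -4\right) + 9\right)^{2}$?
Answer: $- \frac{121}{1395} \approx -0.086738$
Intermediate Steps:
$g = 9$ ($g = \left(\left(-16 + 4\right) + 9\right)^{2} = \left(-12 + 9\right)^{2} = \left(-3\right)^{2} = 9$)
$\frac{6^{4} - 1175}{g - 1404} = \frac{6^{4} - 1175}{9 - 1404} = \frac{1296 - 1175}{-1395} = 121 \left(- \frac{1}{1395}\right) = - \frac{121}{1395}$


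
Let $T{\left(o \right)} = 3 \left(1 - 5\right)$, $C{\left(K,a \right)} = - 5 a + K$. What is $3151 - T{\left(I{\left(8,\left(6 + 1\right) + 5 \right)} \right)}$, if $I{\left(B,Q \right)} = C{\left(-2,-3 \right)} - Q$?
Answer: $3163$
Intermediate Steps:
$C{\left(K,a \right)} = K - 5 a$
$I{\left(B,Q \right)} = 13 - Q$ ($I{\left(B,Q \right)} = \left(-2 - -15\right) - Q = \left(-2 + 15\right) - Q = 13 - Q$)
$T{\left(o \right)} = -12$ ($T{\left(o \right)} = 3 \left(-4\right) = -12$)
$3151 - T{\left(I{\left(8,\left(6 + 1\right) + 5 \right)} \right)} = 3151 - -12 = 3151 + 12 = 3163$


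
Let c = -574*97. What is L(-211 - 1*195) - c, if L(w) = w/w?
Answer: 55679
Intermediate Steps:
c = -55678
L(w) = 1
L(-211 - 1*195) - c = 1 - 1*(-55678) = 1 + 55678 = 55679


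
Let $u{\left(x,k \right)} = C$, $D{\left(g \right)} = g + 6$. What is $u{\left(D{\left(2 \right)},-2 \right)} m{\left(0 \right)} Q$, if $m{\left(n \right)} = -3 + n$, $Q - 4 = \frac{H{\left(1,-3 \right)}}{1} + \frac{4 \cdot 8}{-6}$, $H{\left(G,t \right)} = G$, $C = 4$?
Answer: $4$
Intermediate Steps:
$D{\left(g \right)} = 6 + g$
$u{\left(x,k \right)} = 4$
$Q = - \frac{1}{3}$ ($Q = 4 + \left(1 \cdot 1^{-1} + \frac{4 \cdot 8}{-6}\right) = 4 + \left(1 \cdot 1 + 32 \left(- \frac{1}{6}\right)\right) = 4 + \left(1 - \frac{16}{3}\right) = 4 - \frac{13}{3} = - \frac{1}{3} \approx -0.33333$)
$u{\left(D{\left(2 \right)},-2 \right)} m{\left(0 \right)} Q = 4 \left(-3 + 0\right) \left(- \frac{1}{3}\right) = 4 \left(-3\right) \left(- \frac{1}{3}\right) = \left(-12\right) \left(- \frac{1}{3}\right) = 4$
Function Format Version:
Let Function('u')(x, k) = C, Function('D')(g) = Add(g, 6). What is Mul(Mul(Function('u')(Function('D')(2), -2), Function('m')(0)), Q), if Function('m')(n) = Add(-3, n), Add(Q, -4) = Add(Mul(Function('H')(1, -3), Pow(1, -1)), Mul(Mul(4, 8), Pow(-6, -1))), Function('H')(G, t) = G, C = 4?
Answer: 4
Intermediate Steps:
Function('D')(g) = Add(6, g)
Function('u')(x, k) = 4
Q = Rational(-1, 3) (Q = Add(4, Add(Mul(1, Pow(1, -1)), Mul(Mul(4, 8), Pow(-6, -1)))) = Add(4, Add(Mul(1, 1), Mul(32, Rational(-1, 6)))) = Add(4, Add(1, Rational(-16, 3))) = Add(4, Rational(-13, 3)) = Rational(-1, 3) ≈ -0.33333)
Mul(Mul(Function('u')(Function('D')(2), -2), Function('m')(0)), Q) = Mul(Mul(4, Add(-3, 0)), Rational(-1, 3)) = Mul(Mul(4, -3), Rational(-1, 3)) = Mul(-12, Rational(-1, 3)) = 4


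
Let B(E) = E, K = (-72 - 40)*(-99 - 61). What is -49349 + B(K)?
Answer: -31429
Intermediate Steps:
K = 17920 (K = -112*(-160) = 17920)
-49349 + B(K) = -49349 + 17920 = -31429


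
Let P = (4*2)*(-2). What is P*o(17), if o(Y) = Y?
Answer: -272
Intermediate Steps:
P = -16 (P = 8*(-2) = -16)
P*o(17) = -16*17 = -272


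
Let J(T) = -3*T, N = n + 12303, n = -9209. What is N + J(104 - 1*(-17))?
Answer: 2731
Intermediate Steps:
N = 3094 (N = -9209 + 12303 = 3094)
N + J(104 - 1*(-17)) = 3094 - 3*(104 - 1*(-17)) = 3094 - 3*(104 + 17) = 3094 - 3*121 = 3094 - 363 = 2731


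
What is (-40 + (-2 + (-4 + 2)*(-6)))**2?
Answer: 900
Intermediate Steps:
(-40 + (-2 + (-4 + 2)*(-6)))**2 = (-40 + (-2 - 2*(-6)))**2 = (-40 + (-2 + 12))**2 = (-40 + 10)**2 = (-30)**2 = 900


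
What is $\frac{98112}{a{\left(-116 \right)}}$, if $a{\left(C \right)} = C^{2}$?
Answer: $\frac{6132}{841} \approx 7.2913$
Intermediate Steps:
$\frac{98112}{a{\left(-116 \right)}} = \frac{98112}{\left(-116\right)^{2}} = \frac{98112}{13456} = 98112 \cdot \frac{1}{13456} = \frac{6132}{841}$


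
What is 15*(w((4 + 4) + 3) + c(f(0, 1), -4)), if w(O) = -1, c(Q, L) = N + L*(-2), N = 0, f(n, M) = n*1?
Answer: 105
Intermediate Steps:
f(n, M) = n
c(Q, L) = -2*L (c(Q, L) = 0 + L*(-2) = 0 - 2*L = -2*L)
15*(w((4 + 4) + 3) + c(f(0, 1), -4)) = 15*(-1 - 2*(-4)) = 15*(-1 + 8) = 15*7 = 105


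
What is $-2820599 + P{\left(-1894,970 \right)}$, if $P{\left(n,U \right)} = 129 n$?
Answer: $-3064925$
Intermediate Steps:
$-2820599 + P{\left(-1894,970 \right)} = -2820599 + 129 \left(-1894\right) = -2820599 - 244326 = -3064925$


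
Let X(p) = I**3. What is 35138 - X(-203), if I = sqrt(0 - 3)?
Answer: 35138 + 3*I*sqrt(3) ≈ 35138.0 + 5.1962*I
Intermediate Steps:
I = I*sqrt(3) (I = sqrt(-3) = I*sqrt(3) ≈ 1.732*I)
X(p) = -3*I*sqrt(3) (X(p) = (I*sqrt(3))**3 = -3*I*sqrt(3))
35138 - X(-203) = 35138 - (-3)*I*sqrt(3) = 35138 + 3*I*sqrt(3)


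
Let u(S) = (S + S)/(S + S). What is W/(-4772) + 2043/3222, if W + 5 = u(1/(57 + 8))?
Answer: 271169/427094 ≈ 0.63492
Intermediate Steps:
u(S) = 1 (u(S) = (2*S)/((2*S)) = (2*S)*(1/(2*S)) = 1)
W = -4 (W = -5 + 1 = -4)
W/(-4772) + 2043/3222 = -4/(-4772) + 2043/3222 = -4*(-1/4772) + 2043*(1/3222) = 1/1193 + 227/358 = 271169/427094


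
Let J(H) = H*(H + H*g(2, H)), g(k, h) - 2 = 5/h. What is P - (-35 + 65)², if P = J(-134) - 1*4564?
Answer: 47734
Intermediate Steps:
g(k, h) = 2 + 5/h
J(H) = H*(H + H*(2 + 5/H))
P = 48634 (P = -134*(5 + 3*(-134)) - 1*4564 = -134*(5 - 402) - 4564 = -134*(-397) - 4564 = 53198 - 4564 = 48634)
P - (-35 + 65)² = 48634 - (-35 + 65)² = 48634 - 1*30² = 48634 - 1*900 = 48634 - 900 = 47734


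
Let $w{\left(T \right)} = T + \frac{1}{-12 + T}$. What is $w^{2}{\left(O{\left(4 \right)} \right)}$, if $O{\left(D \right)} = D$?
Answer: $\frac{961}{64} \approx 15.016$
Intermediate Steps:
$w^{2}{\left(O{\left(4 \right)} \right)} = \left(\frac{1 + 4^{2} - 48}{-12 + 4}\right)^{2} = \left(\frac{1 + 16 - 48}{-8}\right)^{2} = \left(\left(- \frac{1}{8}\right) \left(-31\right)\right)^{2} = \left(\frac{31}{8}\right)^{2} = \frac{961}{64}$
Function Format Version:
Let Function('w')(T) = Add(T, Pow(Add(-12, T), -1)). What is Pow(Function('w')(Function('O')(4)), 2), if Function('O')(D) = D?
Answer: Rational(961, 64) ≈ 15.016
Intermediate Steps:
Pow(Function('w')(Function('O')(4)), 2) = Pow(Mul(Pow(Add(-12, 4), -1), Add(1, Pow(4, 2), Mul(-12, 4))), 2) = Pow(Mul(Pow(-8, -1), Add(1, 16, -48)), 2) = Pow(Mul(Rational(-1, 8), -31), 2) = Pow(Rational(31, 8), 2) = Rational(961, 64)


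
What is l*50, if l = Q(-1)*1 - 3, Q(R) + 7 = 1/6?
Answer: -1475/3 ≈ -491.67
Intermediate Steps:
Q(R) = -41/6 (Q(R) = -7 + 1/6 = -7 + ⅙ = -41/6)
l = -59/6 (l = -41/6*1 - 3 = -41/6 - 3 = -59/6 ≈ -9.8333)
l*50 = -59/6*50 = -1475/3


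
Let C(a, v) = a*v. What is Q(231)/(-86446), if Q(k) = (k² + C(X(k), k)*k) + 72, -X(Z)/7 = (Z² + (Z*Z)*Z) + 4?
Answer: 4624173065979/86446 ≈ 5.3492e+7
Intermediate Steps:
X(Z) = -28 - 7*Z² - 7*Z³ (X(Z) = -7*((Z² + (Z*Z)*Z) + 4) = -7*((Z² + Z²*Z) + 4) = -7*((Z² + Z³) + 4) = -7*(4 + Z² + Z³) = -28 - 7*Z² - 7*Z³)
Q(k) = 72 + k² + k²*(-28 - 7*k² - 7*k³) (Q(k) = (k² + ((-28 - 7*k² - 7*k³)*k)*k) + 72 = (k² + (k*(-28 - 7*k² - 7*k³))*k) + 72 = (k² + k²*(-28 - 7*k² - 7*k³)) + 72 = 72 + k² + k²*(-28 - 7*k² - 7*k³))
Q(231)/(-86446) = (72 - 27*231² - 7*231⁴ - 7*231⁵)/(-86446) = (72 - 27*53361 - 7*2847396321 - 7*657748550151)*(-1/86446) = (72 - 1440747 - 19931774247 - 4604239851057)*(-1/86446) = -4624173065979*(-1/86446) = 4624173065979/86446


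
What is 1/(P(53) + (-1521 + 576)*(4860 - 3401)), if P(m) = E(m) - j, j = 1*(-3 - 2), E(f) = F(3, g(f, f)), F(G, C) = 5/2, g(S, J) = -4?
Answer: -2/2757495 ≈ -7.2530e-7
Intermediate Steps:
F(G, C) = 5/2 (F(G, C) = 5*(1/2) = 5/2)
E(f) = 5/2
j = -5 (j = 1*(-5) = -5)
P(m) = 15/2 (P(m) = 5/2 - 1*(-5) = 5/2 + 5 = 15/2)
1/(P(53) + (-1521 + 576)*(4860 - 3401)) = 1/(15/2 + (-1521 + 576)*(4860 - 3401)) = 1/(15/2 - 945*1459) = 1/(15/2 - 1378755) = 1/(-2757495/2) = -2/2757495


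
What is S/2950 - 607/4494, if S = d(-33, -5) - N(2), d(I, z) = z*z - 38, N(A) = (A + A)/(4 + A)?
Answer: -154339/1104775 ≈ -0.13970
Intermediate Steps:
N(A) = 2*A/(4 + A) (N(A) = (2*A)/(4 + A) = 2*A/(4 + A))
d(I, z) = -38 + z² (d(I, z) = z² - 38 = -38 + z²)
S = -41/3 (S = (-38 + (-5)²) - 2*2/(4 + 2) = (-38 + 25) - 2*2/6 = -13 - 2*2/6 = -13 - 1*⅔ = -13 - ⅔ = -41/3 ≈ -13.667)
S/2950 - 607/4494 = -41/3/2950 - 607/4494 = -41/3*1/2950 - 607*1/4494 = -41/8850 - 607/4494 = -154339/1104775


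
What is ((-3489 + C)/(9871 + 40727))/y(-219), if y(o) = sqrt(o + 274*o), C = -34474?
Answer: 37963*I*sqrt(2409)/609452910 ≈ 0.0030573*I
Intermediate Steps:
y(o) = 5*sqrt(11)*sqrt(o) (y(o) = sqrt(275*o) = 5*sqrt(11)*sqrt(o))
((-3489 + C)/(9871 + 40727))/y(-219) = ((-3489 - 34474)/(9871 + 40727))/((5*sqrt(11)*sqrt(-219))) = (-37963/50598)/((5*sqrt(11)*(I*sqrt(219)))) = (-37963*1/50598)/((5*I*sqrt(2409))) = -(-37963)*I*sqrt(2409)/609452910 = 37963*I*sqrt(2409)/609452910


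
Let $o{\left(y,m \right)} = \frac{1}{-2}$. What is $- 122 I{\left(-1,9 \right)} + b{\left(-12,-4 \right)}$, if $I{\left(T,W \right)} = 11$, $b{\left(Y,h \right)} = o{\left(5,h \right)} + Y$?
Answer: $- \frac{2709}{2} \approx -1354.5$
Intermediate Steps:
$o{\left(y,m \right)} = - \frac{1}{2}$
$b{\left(Y,h \right)} = - \frac{1}{2} + Y$
$- 122 I{\left(-1,9 \right)} + b{\left(-12,-4 \right)} = \left(-122\right) 11 - \frac{25}{2} = -1342 - \frac{25}{2} = - \frac{2709}{2}$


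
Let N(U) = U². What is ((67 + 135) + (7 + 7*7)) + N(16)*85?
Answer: 22018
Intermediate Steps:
((67 + 135) + (7 + 7*7)) + N(16)*85 = ((67 + 135) + (7 + 7*7)) + 16²*85 = (202 + (7 + 49)) + 256*85 = (202 + 56) + 21760 = 258 + 21760 = 22018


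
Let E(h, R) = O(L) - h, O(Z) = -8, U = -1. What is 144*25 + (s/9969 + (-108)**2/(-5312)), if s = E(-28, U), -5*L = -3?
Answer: 11907688039/3309708 ≈ 3597.8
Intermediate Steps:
L = 3/5 (L = -1/5*(-3) = 3/5 ≈ 0.60000)
E(h, R) = -8 - h
s = 20 (s = -8 - 1*(-28) = -8 + 28 = 20)
144*25 + (s/9969 + (-108)**2/(-5312)) = 144*25 + (20/9969 + (-108)**2/(-5312)) = 3600 + (20*(1/9969) + 11664*(-1/5312)) = 3600 + (20/9969 - 729/332) = 3600 - 7260761/3309708 = 11907688039/3309708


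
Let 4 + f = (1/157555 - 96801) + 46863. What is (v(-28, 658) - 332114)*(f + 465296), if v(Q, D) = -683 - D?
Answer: -4364332364820461/31511 ≈ -1.3850e+11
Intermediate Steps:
f = -7868611809/157555 (f = -4 + ((1/157555 - 96801) + 46863) = -4 + (-15251481554/157555 + 46863) = -4 - 7867981589/157555 = -7868611809/157555 ≈ -49942.)
(v(-28, 658) - 332114)*(f + 465296) = ((-683 - 1*658) - 332114)*(-7868611809/157555 + 465296) = ((-683 - 658) - 332114)*(65441099471/157555) = (-1341 - 332114)*(65441099471/157555) = -333455*65441099471/157555 = -4364332364820461/31511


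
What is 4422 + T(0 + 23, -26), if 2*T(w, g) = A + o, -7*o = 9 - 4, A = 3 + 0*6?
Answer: 30962/7 ≈ 4423.1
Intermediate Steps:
A = 3 (A = 3 + 0 = 3)
o = -5/7 (o = -(9 - 4)/7 = -⅐*5 = -5/7 ≈ -0.71429)
T(w, g) = 8/7 (T(w, g) = (3 - 5/7)/2 = (½)*(16/7) = 8/7)
4422 + T(0 + 23, -26) = 4422 + 8/7 = 30962/7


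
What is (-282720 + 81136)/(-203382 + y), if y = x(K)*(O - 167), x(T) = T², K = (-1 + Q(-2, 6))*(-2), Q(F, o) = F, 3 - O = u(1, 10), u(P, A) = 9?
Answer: 100792/104805 ≈ 0.96171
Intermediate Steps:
O = -6 (O = 3 - 1*9 = 3 - 9 = -6)
K = 6 (K = (-1 - 2)*(-2) = -3*(-2) = 6)
y = -6228 (y = 6²*(-6 - 167) = 36*(-173) = -6228)
(-282720 + 81136)/(-203382 + y) = (-282720 + 81136)/(-203382 - 6228) = -201584/(-209610) = -201584*(-1/209610) = 100792/104805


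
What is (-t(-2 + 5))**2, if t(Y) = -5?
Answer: 25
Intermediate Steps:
(-t(-2 + 5))**2 = (-1*(-5))**2 = 5**2 = 25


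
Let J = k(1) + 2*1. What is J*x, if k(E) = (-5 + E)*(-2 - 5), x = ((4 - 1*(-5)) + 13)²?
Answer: 14520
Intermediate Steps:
x = 484 (x = ((4 + 5) + 13)² = (9 + 13)² = 22² = 484)
k(E) = 35 - 7*E (k(E) = (-5 + E)*(-7) = 35 - 7*E)
J = 30 (J = (35 - 7*1) + 2*1 = (35 - 7) + 2 = 28 + 2 = 30)
J*x = 30*484 = 14520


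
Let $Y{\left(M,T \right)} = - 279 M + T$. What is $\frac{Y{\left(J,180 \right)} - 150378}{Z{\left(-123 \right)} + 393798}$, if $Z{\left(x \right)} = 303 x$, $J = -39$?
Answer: $- \frac{46439}{118843} \approx -0.39076$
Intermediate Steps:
$Y{\left(M,T \right)} = T - 279 M$
$\frac{Y{\left(J,180 \right)} - 150378}{Z{\left(-123 \right)} + 393798} = \frac{\left(180 - -10881\right) - 150378}{303 \left(-123\right) + 393798} = \frac{\left(180 + 10881\right) - 150378}{-37269 + 393798} = \frac{11061 - 150378}{356529} = \left(-139317\right) \frac{1}{356529} = - \frac{46439}{118843}$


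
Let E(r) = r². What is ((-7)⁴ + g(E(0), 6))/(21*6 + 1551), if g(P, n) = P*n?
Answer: 2401/1677 ≈ 1.4317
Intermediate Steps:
((-7)⁴ + g(E(0), 6))/(21*6 + 1551) = ((-7)⁴ + 0²*6)/(21*6 + 1551) = (2401 + 0*6)/(126 + 1551) = (2401 + 0)/1677 = 2401*(1/1677) = 2401/1677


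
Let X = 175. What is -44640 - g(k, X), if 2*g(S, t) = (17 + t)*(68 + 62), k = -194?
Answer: -57120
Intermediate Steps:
g(S, t) = 1105 + 65*t (g(S, t) = ((17 + t)*(68 + 62))/2 = ((17 + t)*130)/2 = (2210 + 130*t)/2 = 1105 + 65*t)
-44640 - g(k, X) = -44640 - (1105 + 65*175) = -44640 - (1105 + 11375) = -44640 - 1*12480 = -44640 - 12480 = -57120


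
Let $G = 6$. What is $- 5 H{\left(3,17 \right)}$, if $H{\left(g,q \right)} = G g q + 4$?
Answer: $-1550$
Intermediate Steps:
$H{\left(g,q \right)} = 4 + 6 g q$ ($H{\left(g,q \right)} = 6 g q + 4 = 4 + 6 g q$)
$- 5 H{\left(3,17 \right)} = - 5 \left(4 + 6 \cdot 3 \cdot 17\right) = - 5 \left(4 + 306\right) = \left(-5\right) 310 = -1550$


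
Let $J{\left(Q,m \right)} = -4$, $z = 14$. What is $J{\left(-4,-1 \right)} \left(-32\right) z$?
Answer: $1792$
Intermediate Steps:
$J{\left(-4,-1 \right)} \left(-32\right) z = \left(-4\right) \left(-32\right) 14 = 128 \cdot 14 = 1792$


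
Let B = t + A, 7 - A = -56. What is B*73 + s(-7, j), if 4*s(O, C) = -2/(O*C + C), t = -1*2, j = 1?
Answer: 53437/12 ≈ 4453.1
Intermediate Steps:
t = -2
A = 63 (A = 7 - 1*(-56) = 7 + 56 = 63)
B = 61 (B = -2 + 63 = 61)
s(O, C) = -1/(2*(C + C*O)) (s(O, C) = (-2/(O*C + C))/4 = (-2/(C*O + C))/4 = (-2/(C + C*O))/4 = -1/(2*(C + C*O)))
B*73 + s(-7, j) = 61*73 - 1/2/(1*(1 - 7)) = 4453 - 1/2*1/(-6) = 4453 - 1/2*1*(-1/6) = 4453 + 1/12 = 53437/12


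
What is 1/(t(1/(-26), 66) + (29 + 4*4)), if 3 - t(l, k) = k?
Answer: -1/18 ≈ -0.055556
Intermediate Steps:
t(l, k) = 3 - k
1/(t(1/(-26), 66) + (29 + 4*4)) = 1/((3 - 1*66) + (29 + 4*4)) = 1/((3 - 66) + (29 + 16)) = 1/(-63 + 45) = 1/(-18) = -1/18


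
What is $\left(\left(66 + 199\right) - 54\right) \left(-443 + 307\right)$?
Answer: $-28696$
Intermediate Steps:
$\left(\left(66 + 199\right) - 54\right) \left(-443 + 307\right) = \left(265 - 54\right) \left(-136\right) = 211 \left(-136\right) = -28696$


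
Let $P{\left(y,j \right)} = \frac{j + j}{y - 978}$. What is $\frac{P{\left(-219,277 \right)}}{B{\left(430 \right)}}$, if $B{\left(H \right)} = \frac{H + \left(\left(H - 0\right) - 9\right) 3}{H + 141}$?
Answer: $- \frac{316334}{2026521} \approx -0.1561$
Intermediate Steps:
$P{\left(y,j \right)} = \frac{2 j}{-978 + y}$
$B{\left(H \right)} = \frac{-27 + 4 H}{141 + H}$ ($B{\left(H \right)} = \frac{H + \left(\left(H + 0\right) - 9\right) 3}{141 + H} = \frac{H + \left(H - 9\right) 3}{141 + H} = \frac{H + \left(-9 + H\right) 3}{141 + H} = \frac{H + \left(-27 + 3 H\right)}{141 + H} = \frac{-27 + 4 H}{141 + H}$)
$\frac{P{\left(-219,277 \right)}}{B{\left(430 \right)}} = \frac{2 \cdot 277 \frac{1}{-978 - 219}}{\frac{1}{141 + 430} \left(-27 + 4 \cdot 430\right)} = \frac{2 \cdot 277 \frac{1}{-1197}}{\frac{1}{571} \left(-27 + 1720\right)} = \frac{2 \cdot 277 \left(- \frac{1}{1197}\right)}{\frac{1}{571} \cdot 1693} = - \frac{554}{1197 \cdot \frac{1693}{571}} = \left(- \frac{554}{1197}\right) \frac{571}{1693} = - \frac{316334}{2026521}$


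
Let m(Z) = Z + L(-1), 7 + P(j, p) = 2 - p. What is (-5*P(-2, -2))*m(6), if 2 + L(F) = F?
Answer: 45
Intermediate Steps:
L(F) = -2 + F
P(j, p) = -5 - p (P(j, p) = -7 + (2 - p) = -5 - p)
m(Z) = -3 + Z (m(Z) = Z + (-2 - 1) = Z - 3 = -3 + Z)
(-5*P(-2, -2))*m(6) = (-5*(-5 - 1*(-2)))*(-3 + 6) = -5*(-5 + 2)*3 = -5*(-3)*3 = 15*3 = 45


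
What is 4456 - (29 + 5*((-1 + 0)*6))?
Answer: 4457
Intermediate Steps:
4456 - (29 + 5*((-1 + 0)*6)) = 4456 - (29 + 5*(-1*6)) = 4456 - (29 + 5*(-6)) = 4456 - (29 - 30) = 4456 - 1*(-1) = 4456 + 1 = 4457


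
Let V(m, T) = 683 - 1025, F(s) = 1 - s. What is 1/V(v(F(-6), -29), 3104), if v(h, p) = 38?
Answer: -1/342 ≈ -0.0029240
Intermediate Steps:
V(m, T) = -342
1/V(v(F(-6), -29), 3104) = 1/(-342) = -1/342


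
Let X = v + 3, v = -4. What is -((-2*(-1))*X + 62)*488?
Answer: -29280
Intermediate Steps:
X = -1 (X = -4 + 3 = -1)
-((-2*(-1))*X + 62)*488 = -(-2*(-1)*(-1) + 62)*488 = -(2*(-1) + 62)*488 = -(-2 + 62)*488 = -60*488 = -1*29280 = -29280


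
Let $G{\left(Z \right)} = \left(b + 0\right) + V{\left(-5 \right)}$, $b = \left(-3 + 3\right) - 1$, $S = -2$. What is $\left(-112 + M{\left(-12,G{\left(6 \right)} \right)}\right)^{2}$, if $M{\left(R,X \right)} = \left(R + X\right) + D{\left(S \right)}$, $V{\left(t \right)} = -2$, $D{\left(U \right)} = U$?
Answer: $16641$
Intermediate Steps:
$b = -1$ ($b = 0 - 1 = -1$)
$G{\left(Z \right)} = -3$ ($G{\left(Z \right)} = \left(-1 + 0\right) - 2 = -1 - 2 = -3$)
$M{\left(R,X \right)} = -2 + R + X$ ($M{\left(R,X \right)} = \left(R + X\right) - 2 = -2 + R + X$)
$\left(-112 + M{\left(-12,G{\left(6 \right)} \right)}\right)^{2} = \left(-112 - 17\right)^{2} = \left(-129\right)^{2} = 16641$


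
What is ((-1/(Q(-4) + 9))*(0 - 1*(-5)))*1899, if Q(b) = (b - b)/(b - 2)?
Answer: -1055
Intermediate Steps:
Q(b) = 0 (Q(b) = 0/(-2 + b) = 0)
((-1/(Q(-4) + 9))*(0 - 1*(-5)))*1899 = ((-1/(0 + 9))*(0 - 1*(-5)))*1899 = ((-1/9)*(0 + 5))*1899 = (-1*1/9*5)*1899 = -1/9*5*1899 = -5/9*1899 = -1055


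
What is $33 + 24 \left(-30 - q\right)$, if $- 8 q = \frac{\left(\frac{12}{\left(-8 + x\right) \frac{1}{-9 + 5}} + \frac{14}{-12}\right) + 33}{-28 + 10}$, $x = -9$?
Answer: $- \frac{423979}{612} \approx -692.78$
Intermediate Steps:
$q = \frac{3535}{14688}$ ($q = - \frac{\left(\left(\frac{12}{\left(-8 - 9\right) \frac{1}{-9 + 5}} + \frac{14}{-12}\right) + 33\right) \frac{1}{-28 + 10}}{8} = - \frac{\left(\left(\frac{12}{\left(-17\right) \frac{1}{-4}} + 14 \left(- \frac{1}{12}\right)\right) + 33\right) \frac{1}{-18}}{8} = - \frac{\left(\left(\frac{12}{\left(-17\right) \left(- \frac{1}{4}\right)} - \frac{7}{6}\right) + 33\right) \left(- \frac{1}{18}\right)}{8} = - \frac{\left(\left(\frac{12}{\frac{17}{4}} - \frac{7}{6}\right) + 33\right) \left(- \frac{1}{18}\right)}{8} = - \frac{\left(\left(12 \cdot \frac{4}{17} - \frac{7}{6}\right) + 33\right) \left(- \frac{1}{18}\right)}{8} = - \frac{\left(\left(\frac{48}{17} - \frac{7}{6}\right) + 33\right) \left(- \frac{1}{18}\right)}{8} = - \frac{\left(\frac{169}{102} + 33\right) \left(- \frac{1}{18}\right)}{8} = - \frac{\frac{3535}{102} \left(- \frac{1}{18}\right)}{8} = \left(- \frac{1}{8}\right) \left(- \frac{3535}{1836}\right) = \frac{3535}{14688} \approx 0.24067$)
$33 + 24 \left(-30 - q\right) = 33 + 24 \left(-30 - \frac{3535}{14688}\right) = 33 + 24 \left(- \frac{444175}{14688}\right) = 33 - \frac{444175}{612} = - \frac{423979}{612}$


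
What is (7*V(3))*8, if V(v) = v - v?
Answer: 0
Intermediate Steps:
V(v) = 0
(7*V(3))*8 = (7*0)*8 = 0*8 = 0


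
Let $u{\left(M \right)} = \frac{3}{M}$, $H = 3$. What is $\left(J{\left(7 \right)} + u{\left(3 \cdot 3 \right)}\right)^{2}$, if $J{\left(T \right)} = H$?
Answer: $\frac{100}{9} \approx 11.111$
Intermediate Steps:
$J{\left(T \right)} = 3$
$\left(J{\left(7 \right)} + u{\left(3 \cdot 3 \right)}\right)^{2} = \left(3 + \frac{3}{3 \cdot 3}\right)^{2} = \left(3 + \frac{3}{9}\right)^{2} = \left(3 + 3 \cdot \frac{1}{9}\right)^{2} = \left(3 + \frac{1}{3}\right)^{2} = \left(\frac{10}{3}\right)^{2} = \frac{100}{9}$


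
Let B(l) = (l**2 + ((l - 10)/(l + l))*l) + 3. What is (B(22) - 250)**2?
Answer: 59049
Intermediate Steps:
B(l) = -2 + l**2 + l/2 (B(l) = (l**2 + ((-10 + l)/((2*l)))*l) + 3 = (l**2 + ((-10 + l)*(1/(2*l)))*l) + 3 = (l**2 + ((-10 + l)/(2*l))*l) + 3 = (l**2 + (-5 + l/2)) + 3 = (-5 + l**2 + l/2) + 3 = -2 + l**2 + l/2)
(B(22) - 250)**2 = ((-2 + 22**2 + (1/2)*22) - 250)**2 = ((-2 + 484 + 11) - 250)**2 = (493 - 250)**2 = 243**2 = 59049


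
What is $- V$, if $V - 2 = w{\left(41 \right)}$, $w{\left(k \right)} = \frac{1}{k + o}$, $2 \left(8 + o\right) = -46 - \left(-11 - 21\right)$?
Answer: $- \frac{53}{26} \approx -2.0385$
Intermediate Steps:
$o = -15$ ($o = -8 + \frac{-46 - \left(-11 - 21\right)}{2} = -8 + \frac{-46 - -32}{2} = -8 + \frac{-46 + 32}{2} = -8 + \frac{1}{2} \left(-14\right) = -8 - 7 = -15$)
$w{\left(k \right)} = \frac{1}{-15 + k}$ ($w{\left(k \right)} = \frac{1}{k - 15} = \frac{1}{-15 + k}$)
$V = \frac{53}{26}$ ($V = 2 + \frac{1}{-15 + 41} = 2 + \frac{1}{26} = \frac{53}{26} \approx 2.0385$)
$- V = \left(-1\right) \frac{53}{26} = - \frac{53}{26}$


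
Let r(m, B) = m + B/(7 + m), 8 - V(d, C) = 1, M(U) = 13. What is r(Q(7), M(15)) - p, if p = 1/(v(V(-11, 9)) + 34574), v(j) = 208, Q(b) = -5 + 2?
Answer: 17389/69564 ≈ 0.24997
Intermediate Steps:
V(d, C) = 7 (V(d, C) = 8 - 1*1 = 8 - 1 = 7)
Q(b) = -3
r(m, B) = m + B/(7 + m)
p = 1/34782 (p = 1/(208 + 34574) = 1/34782 ≈ 2.8751e-5)
r(Q(7), M(15)) - p = (13 + (-3)² + 7*(-3))/(7 - 3) - 1*1/34782 = (13 + 9 - 21)/4 - 1/34782 = (¼)*1 - 1/34782 = ¼ - 1/34782 = 17389/69564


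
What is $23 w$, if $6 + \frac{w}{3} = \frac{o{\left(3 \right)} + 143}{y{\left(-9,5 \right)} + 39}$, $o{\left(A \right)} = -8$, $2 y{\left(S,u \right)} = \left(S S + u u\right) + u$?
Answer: $- \frac{2208}{7} \approx -315.43$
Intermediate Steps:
$y{\left(S,u \right)} = \frac{u}{2} + \frac{S^{2}}{2} + \frac{u^{2}}{2}$ ($y{\left(S,u \right)} = \frac{\left(S S + u u\right) + u}{2} = \frac{\left(S^{2} + u^{2}\right) + u}{2} = \frac{u + S^{2} + u^{2}}{2} = \frac{u}{2} + \frac{S^{2}}{2} + \frac{u^{2}}{2}$)
$w = - \frac{96}{7}$ ($w = -18 + 3 \frac{-8 + 143}{\left(\frac{1}{2} \cdot 5 + \frac{\left(-9\right)^{2}}{2} + \frac{5^{2}}{2}\right) + 39} = -18 + 3 \frac{135}{\left(\frac{5}{2} + \frac{1}{2} \cdot 81 + \frac{1}{2} \cdot 25\right) + 39} = -18 + 3 \frac{135}{\left(\frac{5}{2} + \frac{81}{2} + \frac{25}{2}\right) + 39} = -18 + 3 \frac{135}{\frac{111}{2} + 39} = -18 + 3 \frac{135}{\frac{189}{2}} = -18 + 3 \cdot 135 \cdot \frac{2}{189} = -18 + 3 \cdot \frac{10}{7} = -18 + \frac{30}{7} = - \frac{96}{7} \approx -13.714$)
$23 w = 23 \left(- \frac{96}{7}\right) = - \frac{2208}{7}$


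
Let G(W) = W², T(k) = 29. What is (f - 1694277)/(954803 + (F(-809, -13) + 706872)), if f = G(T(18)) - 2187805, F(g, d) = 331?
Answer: -1293747/554002 ≈ -2.3353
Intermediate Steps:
f = -2186964 (f = 29² - 2187805 = 841 - 2187805 = -2186964)
(f - 1694277)/(954803 + (F(-809, -13) + 706872)) = (-2186964 - 1694277)/(954803 + (331 + 706872)) = -3881241/(954803 + 707203) = -3881241/1662006 = -3881241*1/1662006 = -1293747/554002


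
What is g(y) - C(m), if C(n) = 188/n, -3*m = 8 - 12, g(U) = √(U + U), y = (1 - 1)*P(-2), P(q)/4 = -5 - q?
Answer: -141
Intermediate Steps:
P(q) = -20 - 4*q (P(q) = 4*(-5 - q) = -20 - 4*q)
y = 0 (y = (1 - 1)*(-20 - 4*(-2)) = 0*(-20 + 8) = 0*(-12) = 0)
g(U) = √2*√U (g(U) = √(2*U) = √2*√U)
m = 4/3 (m = -(8 - 12)/3 = -⅓*(-4) = 4/3 ≈ 1.3333)
g(y) - C(m) = √2*√0 - 188/4/3 = √2*0 - 188*3/4 = 0 - 1*141 = 0 - 141 = -141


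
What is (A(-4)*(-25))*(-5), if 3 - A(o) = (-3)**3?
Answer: 3750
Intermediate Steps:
A(o) = 30 (A(o) = 3 - 1*(-3)**3 = 3 - 1*(-27) = 3 + 27 = 30)
(A(-4)*(-25))*(-5) = (30*(-25))*(-5) = -750*(-5) = 3750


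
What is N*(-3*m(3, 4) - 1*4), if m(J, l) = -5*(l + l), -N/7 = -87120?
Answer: 70741440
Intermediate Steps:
N = 609840 (N = -7*(-87120) = 609840)
m(J, l) = -10*l
N*(-3*m(3, 4) - 1*4) = 609840*(-(-30)*4 - 1*4) = 609840*(-3*(-40) - 4) = 609840*(120 - 4) = 609840*116 = 70741440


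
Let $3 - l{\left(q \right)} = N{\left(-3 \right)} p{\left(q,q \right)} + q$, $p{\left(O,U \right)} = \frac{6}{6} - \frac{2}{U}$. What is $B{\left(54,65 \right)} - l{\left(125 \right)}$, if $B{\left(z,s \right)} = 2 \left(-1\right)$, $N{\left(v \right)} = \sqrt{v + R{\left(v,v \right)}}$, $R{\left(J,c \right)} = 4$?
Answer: $\frac{15123}{125} \approx 120.98$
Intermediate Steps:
$N{\left(v \right)} = \sqrt{4 + v}$ ($N{\left(v \right)} = \sqrt{v + 4} = \sqrt{4 + v}$)
$B{\left(z,s \right)} = -2$
$p{\left(O,U \right)} = 1 - \frac{2}{U}$ ($p{\left(O,U \right)} = 6 \cdot \frac{1}{6} - \frac{2}{U} = 1 - \frac{2}{U}$)
$l{\left(q \right)} = 3 - q - \frac{-2 + q}{q}$ ($l{\left(q \right)} = 3 - \left(\sqrt{4 - 3} \frac{-2 + q}{q} + q\right) = 3 - \left(\sqrt{1} \frac{-2 + q}{q} + q\right) = 3 - \left(1 \frac{-2 + q}{q} + q\right) = 3 - \left(\frac{-2 + q}{q} + q\right) = 3 - \left(q + \frac{-2 + q}{q}\right) = 3 - q - \frac{-2 + q}{q}$)
$B{\left(54,65 \right)} - l{\left(125 \right)} = -2 - \left(2 - 125 + \frac{2}{125}\right) = -2 - - \frac{15373}{125} = -2 + \frac{15373}{125} = \frac{15123}{125}$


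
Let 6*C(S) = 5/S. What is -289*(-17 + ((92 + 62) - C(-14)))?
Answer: -3327257/84 ≈ -39610.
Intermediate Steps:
C(S) = 5/(6*S) (C(S) = (5/S)/6 = 5/(6*S))
-289*(-17 + ((92 + 62) - C(-14))) = -289*(-17 + ((92 + 62) - 5/(6*(-14)))) = -289*(-17 + (154 - 5*(-1)/(6*14))) = -289*(-17 + (154 - 1*(-5/84))) = -289*(-17 + (154 + 5/84)) = -289*(-17 + 12941/84) = -289*11513/84 = -3327257/84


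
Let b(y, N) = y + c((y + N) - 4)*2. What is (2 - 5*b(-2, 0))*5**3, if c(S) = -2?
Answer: 4000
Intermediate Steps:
b(y, N) = -4 + y (b(y, N) = y - 2*2 = y - 4 = -4 + y)
(2 - 5*b(-2, 0))*5**3 = (2 - 5*(-4 - 2))*5**3 = (2 - 5*(-6))*125 = (2 + 30)*125 = 32*125 = 4000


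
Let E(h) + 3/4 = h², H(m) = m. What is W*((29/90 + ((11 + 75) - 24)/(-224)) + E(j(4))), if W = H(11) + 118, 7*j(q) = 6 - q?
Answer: -945011/11760 ≈ -80.358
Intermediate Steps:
j(q) = 6/7 - q/7 (j(q) = (6 - q)/7 = 6/7 - q/7)
W = 129 (W = 11 + 118 = 129)
E(h) = -¾ + h²
W*((29/90 + ((11 + 75) - 24)/(-224)) + E(j(4))) = 129*((29/90 + ((11 + 75) - 24)/(-224)) + (-¾ + (6/7 - ⅐*4)²)) = 129*((29*(1/90) + (86 - 24)*(-1/224)) + (-¾ + (6/7 - 4/7)²)) = 129*((29/90 + 62*(-1/224)) + (-¾ + (2/7)²)) = 129*((29/90 - 31/112) + (-¾ + 4/49)) = 129*(229/5040 - 131/196) = 129*(-21977/35280) = -945011/11760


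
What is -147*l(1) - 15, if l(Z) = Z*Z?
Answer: -162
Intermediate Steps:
l(Z) = Z²
-147*l(1) - 15 = -147*1² - 15 = -147*1 - 15 = -147 - 15 = -162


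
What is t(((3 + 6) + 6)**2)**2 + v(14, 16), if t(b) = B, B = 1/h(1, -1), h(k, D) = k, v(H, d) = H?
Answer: 15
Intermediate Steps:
B = 1 (B = 1/1 = 1)
t(b) = 1
t(((3 + 6) + 6)**2)**2 + v(14, 16) = 1**2 + 14 = 1 + 14 = 15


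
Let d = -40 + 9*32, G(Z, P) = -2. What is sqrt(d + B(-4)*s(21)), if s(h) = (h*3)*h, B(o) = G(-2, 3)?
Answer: I*sqrt(2398) ≈ 48.969*I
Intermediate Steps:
B(o) = -2
s(h) = 3*h**2 (s(h) = (3*h)*h = 3*h**2)
d = 248 (d = -40 + 288 = 248)
sqrt(d + B(-4)*s(21)) = sqrt(248 - 6*21**2) = sqrt(248 - 6*441) = sqrt(248 - 2*1323) = sqrt(248 - 2646) = sqrt(-2398) = I*sqrt(2398)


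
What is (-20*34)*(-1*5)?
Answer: 3400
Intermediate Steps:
(-20*34)*(-1*5) = -680*(-5) = 3400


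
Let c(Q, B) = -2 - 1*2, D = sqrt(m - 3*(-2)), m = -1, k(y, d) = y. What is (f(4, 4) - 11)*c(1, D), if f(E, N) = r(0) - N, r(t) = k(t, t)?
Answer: 60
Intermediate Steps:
r(t) = t
f(E, N) = -N (f(E, N) = 0 - N = -N)
D = sqrt(5) (D = sqrt(-1 - 3*(-2)) = sqrt(-1 + 6) = sqrt(5) ≈ 2.2361)
c(Q, B) = -4 (c(Q, B) = -2 - 2 = -4)
(f(4, 4) - 11)*c(1, D) = (-1*4 - 11)*(-4) = (-4 - 11)*(-4) = -15*(-4) = 60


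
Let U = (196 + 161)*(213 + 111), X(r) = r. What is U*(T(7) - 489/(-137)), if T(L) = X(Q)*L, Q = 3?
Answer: 389338488/137 ≈ 2.8419e+6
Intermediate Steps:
T(L) = 3*L
U = 115668 (U = 357*324 = 115668)
U*(T(7) - 489/(-137)) = 115668*(3*7 - 489/(-137)) = 115668*(21 - 489*(-1/137)) = 115668*(21 + 489/137) = 115668*(3366/137) = 389338488/137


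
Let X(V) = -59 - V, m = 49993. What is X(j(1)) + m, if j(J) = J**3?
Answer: 49933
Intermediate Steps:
X(j(1)) + m = (-59 - 1*1**3) + 49993 = (-59 - 1*1) + 49993 = (-59 - 1) + 49993 = -60 + 49993 = 49933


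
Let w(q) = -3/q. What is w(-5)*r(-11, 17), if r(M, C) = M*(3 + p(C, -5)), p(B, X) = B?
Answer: -132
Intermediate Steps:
r(M, C) = M*(3 + C)
w(-5)*r(-11, 17) = (-3/(-5))*(-11*(3 + 17)) = (-3*(-⅕))*(-11*20) = (⅗)*(-220) = -132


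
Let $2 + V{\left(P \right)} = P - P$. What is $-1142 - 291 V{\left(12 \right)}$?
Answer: $-560$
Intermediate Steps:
$V{\left(P \right)} = -2$ ($V{\left(P \right)} = -2 + \left(P - P\right) = -2 + 0 = -2$)
$-1142 - 291 V{\left(12 \right)} = -1142 - -582 = -1142 + 582 = -560$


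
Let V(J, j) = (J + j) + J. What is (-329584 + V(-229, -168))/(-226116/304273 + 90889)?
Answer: -100473987330/27654842581 ≈ -3.6331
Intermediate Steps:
V(J, j) = j + 2*J
(-329584 + V(-229, -168))/(-226116/304273 + 90889) = (-329584 + (-168 + 2*(-229)))/(-226116/304273 + 90889) = (-329584 + (-168 - 458))/(-226116*1/304273 + 90889) = (-329584 - 626)/(-226116/304273 + 90889) = -330210/27654842581/304273 = -330210*304273/27654842581 = -100473987330/27654842581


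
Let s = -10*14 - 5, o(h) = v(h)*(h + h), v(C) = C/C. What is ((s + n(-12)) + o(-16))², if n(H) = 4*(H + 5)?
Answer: 42025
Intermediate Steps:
v(C) = 1
o(h) = 2*h (o(h) = 1*(h + h) = 1*(2*h) = 2*h)
s = -145 (s = -140 - 5 = -145)
n(H) = 20 + 4*H (n(H) = 4*(5 + H) = 20 + 4*H)
((s + n(-12)) + o(-16))² = ((-145 + (20 + 4*(-12))) + 2*(-16))² = ((-145 + (20 - 48)) - 32)² = ((-145 - 28) - 32)² = (-173 - 32)² = (-205)² = 42025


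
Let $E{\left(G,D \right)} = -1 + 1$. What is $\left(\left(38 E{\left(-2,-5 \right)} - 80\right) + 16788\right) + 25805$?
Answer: $42513$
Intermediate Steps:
$E{\left(G,D \right)} = 0$
$\left(\left(38 E{\left(-2,-5 \right)} - 80\right) + 16788\right) + 25805 = \left(\left(38 \cdot 0 - 80\right) + 16788\right) + 25805 = \left(\left(0 - 80\right) + 16788\right) + 25805 = \left(-80 + 16788\right) + 25805 = 16708 + 25805 = 42513$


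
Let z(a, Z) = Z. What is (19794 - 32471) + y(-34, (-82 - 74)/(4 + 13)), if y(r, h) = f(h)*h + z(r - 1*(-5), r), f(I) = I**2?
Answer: -66245559/4913 ≈ -13484.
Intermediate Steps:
y(r, h) = r + h**3 (y(r, h) = h**2*h + r = h**3 + r = r + h**3)
(19794 - 32471) + y(-34, (-82 - 74)/(4 + 13)) = (19794 - 32471) + (-34 + ((-82 - 74)/(4 + 13))**3) = -12677 + (-34 + (-156/17)**3) = -12677 + (-34 - 3796416/4913) = -12677 - 3963458/4913 = -66245559/4913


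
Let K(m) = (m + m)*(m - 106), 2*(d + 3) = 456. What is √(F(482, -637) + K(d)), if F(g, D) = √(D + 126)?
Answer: √(53550 + I*√511) ≈ 231.41 + 0.0488*I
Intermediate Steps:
d = 225 (d = -3 + (½)*456 = -3 + 228 = 225)
F(g, D) = √(126 + D)
K(m) = 2*m*(-106 + m) (K(m) = (2*m)*(-106 + m) = 2*m*(-106 + m))
√(F(482, -637) + K(d)) = √(√(126 - 637) + 2*225*(-106 + 225)) = √(√(-511) + 2*225*119) = √(I*√511 + 53550) = √(53550 + I*√511)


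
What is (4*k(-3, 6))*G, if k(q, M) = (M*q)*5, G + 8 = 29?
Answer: -7560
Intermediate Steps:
G = 21 (G = -8 + 29 = 21)
k(q, M) = 5*M*q
(4*k(-3, 6))*G = (4*(5*6*(-3)))*21 = (4*(-90))*21 = -360*21 = -7560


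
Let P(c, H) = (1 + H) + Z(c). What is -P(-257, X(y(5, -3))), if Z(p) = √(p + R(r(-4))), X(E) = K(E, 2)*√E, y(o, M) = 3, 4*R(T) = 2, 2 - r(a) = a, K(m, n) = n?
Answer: -1 - 2*√3 - 3*I*√114/2 ≈ -4.4641 - 16.016*I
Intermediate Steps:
r(a) = 2 - a
R(T) = ½ (R(T) = (¼)*2 = ½)
X(E) = 2*√E
Z(p) = √(½ + p) (Z(p) = √(p + ½) = √(½ + p))
P(c, H) = 1 + H + √(2 + 4*c)/2 (P(c, H) = (1 + H) + √(2 + 4*c)/2 = 1 + H + √(2 + 4*c)/2)
-P(-257, X(y(5, -3))) = -(1 + 2*√3 + √(2 + 4*(-257))/2) = -(1 + 2*√3 + √(2 - 1028)/2) = -(1 + 2*√3 + √(-1026)/2) = -(1 + 2*√3 + (3*I*√114)/2) = -(1 + 2*√3 + 3*I*√114/2) = -1 - 2*√3 - 3*I*√114/2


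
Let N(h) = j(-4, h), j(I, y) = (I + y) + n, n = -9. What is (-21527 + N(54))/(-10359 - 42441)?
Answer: 3581/8800 ≈ 0.40693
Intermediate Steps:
j(I, y) = -9 + I + y (j(I, y) = (I + y) - 9 = -9 + I + y)
N(h) = -13 + h (N(h) = -9 - 4 + h = -13 + h)
(-21527 + N(54))/(-10359 - 42441) = (-21527 + (-13 + 54))/(-10359 - 42441) = (-21527 + 41)/(-52800) = -21486*(-1/52800) = 3581/8800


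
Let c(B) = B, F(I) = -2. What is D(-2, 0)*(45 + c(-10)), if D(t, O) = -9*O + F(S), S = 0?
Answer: -70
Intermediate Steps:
D(t, O) = -2 - 9*O (D(t, O) = -9*O - 2 = -2 - 9*O)
D(-2, 0)*(45 + c(-10)) = (-2 - 9*0)*(45 - 10) = (-2 + 0)*35 = -2*35 = -70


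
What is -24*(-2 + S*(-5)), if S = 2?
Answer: 288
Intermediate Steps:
-24*(-2 + S*(-5)) = -24*(-2 + 2*(-5)) = -24*(-2 - 10) = -24*(-12) = 288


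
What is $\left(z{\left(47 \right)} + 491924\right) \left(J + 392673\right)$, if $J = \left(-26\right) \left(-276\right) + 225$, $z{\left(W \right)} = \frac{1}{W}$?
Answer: $\frac{9249882511746}{47} \approx 1.9681 \cdot 10^{11}$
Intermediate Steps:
$J = 7401$ ($J = 7176 + 225 = 7401$)
$\left(z{\left(47 \right)} + 491924\right) \left(J + 392673\right) = \left(\frac{1}{47} + 491924\right) \left(7401 + 392673\right) = \left(\frac{1}{47} + 491924\right) 400074 = \frac{23120429}{47} \cdot 400074 = \frac{9249882511746}{47}$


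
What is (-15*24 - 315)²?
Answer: 455625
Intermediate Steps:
(-15*24 - 315)² = (-360 - 315)² = (-675)² = 455625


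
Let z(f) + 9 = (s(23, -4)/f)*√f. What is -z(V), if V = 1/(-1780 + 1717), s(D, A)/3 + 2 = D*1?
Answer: 9 + 189*I*√7 ≈ 9.0 + 500.05*I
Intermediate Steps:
s(D, A) = -6 + 3*D (s(D, A) = -6 + 3*(D*1) = -6 + 3*D)
V = -1/63 (V = 1/(-63) = -1/63 ≈ -0.015873)
z(f) = -9 + 63/√f (z(f) = -9 + ((-6 + 3*23)/f)*√f = -9 + ((-6 + 69)/f)*√f = -9 + (63/f)*√f = -9 + 63/√f)
-z(V) = -(-9 + 63/√(-1/63)) = -(-9 + 63*(-3*I*√7)) = -(-9 - 189*I*√7) = 9 + 189*I*√7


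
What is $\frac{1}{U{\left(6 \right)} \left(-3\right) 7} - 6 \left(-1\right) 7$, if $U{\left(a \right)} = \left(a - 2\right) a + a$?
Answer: $\frac{26459}{630} \approx 41.998$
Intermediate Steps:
$U{\left(a \right)} = a + a \left(-2 + a\right)$ ($U{\left(a \right)} = \left(a - 2\right) a + a = \left(-2 + a\right) a + a = a \left(-2 + a\right) + a = a + a \left(-2 + a\right)$)
$\frac{1}{U{\left(6 \right)} \left(-3\right) 7} - 6 \left(-1\right) 7 = \frac{1}{6 \left(-1 + 6\right) \left(-3\right) 7} - 6 \left(-1\right) 7 = \frac{1}{6 \cdot 5 \left(-3\right) 7} - \left(-6\right) 7 = \frac{1}{30 \left(-3\right) 7} - -42 = \frac{1}{\left(-90\right) 7} + 42 = \frac{1}{-630} + 42 = - \frac{1}{630} + 42 = \frac{26459}{630}$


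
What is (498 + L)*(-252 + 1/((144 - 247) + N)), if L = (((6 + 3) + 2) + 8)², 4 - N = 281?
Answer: -82258699/380 ≈ -2.1647e+5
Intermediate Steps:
N = -277 (N = 4 - 1*281 = 4 - 281 = -277)
L = 361 (L = ((9 + 2) + 8)² = (11 + 8)² = 19² = 361)
(498 + L)*(-252 + 1/((144 - 247) + N)) = (498 + 361)*(-252 + 1/((144 - 247) - 277)) = 859*(-252 + 1/(-103 - 277)) = 859*(-252 + 1/(-380)) = 859*(-252 - 1/380) = 859*(-95761/380) = -82258699/380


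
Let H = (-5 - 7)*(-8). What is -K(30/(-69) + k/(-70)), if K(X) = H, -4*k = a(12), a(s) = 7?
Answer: -96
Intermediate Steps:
k = -7/4 (k = -¼*7 = -7/4 ≈ -1.7500)
H = 96 (H = -12*(-8) = 96)
K(X) = 96
-K(30/(-69) + k/(-70)) = -1*96 = -96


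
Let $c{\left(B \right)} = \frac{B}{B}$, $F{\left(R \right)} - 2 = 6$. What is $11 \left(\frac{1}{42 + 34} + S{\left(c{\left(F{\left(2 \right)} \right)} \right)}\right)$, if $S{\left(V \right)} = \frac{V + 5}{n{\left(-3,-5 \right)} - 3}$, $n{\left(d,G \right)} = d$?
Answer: $- \frac{825}{76} \approx -10.855$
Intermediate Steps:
$F{\left(R \right)} = 8$ ($F{\left(R \right)} = 2 + 6 = 8$)
$c{\left(B \right)} = 1$
$S{\left(V \right)} = - \frac{5}{6} - \frac{V}{6}$ ($S{\left(V \right)} = \frac{V + 5}{-3 - 3} = \frac{5 + V}{-6} = \left(5 + V\right) \left(- \frac{1}{6}\right) = - \frac{5}{6} - \frac{V}{6}$)
$11 \left(\frac{1}{42 + 34} + S{\left(c{\left(F{\left(2 \right)} \right)} \right)}\right) = 11 \left(\frac{1}{42 + 34} - 1\right) = 11 \left(\frac{1}{76} - 1\right) = 11 \left(- \frac{75}{76}\right) = - \frac{825}{76}$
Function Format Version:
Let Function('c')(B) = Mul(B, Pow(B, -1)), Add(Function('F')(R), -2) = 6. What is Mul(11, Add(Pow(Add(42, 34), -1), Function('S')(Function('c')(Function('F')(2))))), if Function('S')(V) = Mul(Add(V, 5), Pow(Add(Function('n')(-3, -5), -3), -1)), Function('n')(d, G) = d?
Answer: Rational(-825, 76) ≈ -10.855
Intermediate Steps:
Function('F')(R) = 8 (Function('F')(R) = Add(2, 6) = 8)
Function('c')(B) = 1
Function('S')(V) = Add(Rational(-5, 6), Mul(Rational(-1, 6), V)) (Function('S')(V) = Mul(Add(V, 5), Pow(Add(-3, -3), -1)) = Mul(Add(5, V), Pow(-6, -1)) = Mul(Add(5, V), Rational(-1, 6)) = Add(Rational(-5, 6), Mul(Rational(-1, 6), V)))
Mul(11, Add(Pow(Add(42, 34), -1), Function('S')(Function('c')(Function('F')(2))))) = Mul(11, Add(Pow(Add(42, 34), -1), Add(Rational(-5, 6), Mul(Rational(-1, 6), 1)))) = Mul(11, Add(Pow(76, -1), Add(Rational(-5, 6), Rational(-1, 6)))) = Mul(11, Add(Rational(1, 76), -1)) = Mul(11, Rational(-75, 76)) = Rational(-825, 76)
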